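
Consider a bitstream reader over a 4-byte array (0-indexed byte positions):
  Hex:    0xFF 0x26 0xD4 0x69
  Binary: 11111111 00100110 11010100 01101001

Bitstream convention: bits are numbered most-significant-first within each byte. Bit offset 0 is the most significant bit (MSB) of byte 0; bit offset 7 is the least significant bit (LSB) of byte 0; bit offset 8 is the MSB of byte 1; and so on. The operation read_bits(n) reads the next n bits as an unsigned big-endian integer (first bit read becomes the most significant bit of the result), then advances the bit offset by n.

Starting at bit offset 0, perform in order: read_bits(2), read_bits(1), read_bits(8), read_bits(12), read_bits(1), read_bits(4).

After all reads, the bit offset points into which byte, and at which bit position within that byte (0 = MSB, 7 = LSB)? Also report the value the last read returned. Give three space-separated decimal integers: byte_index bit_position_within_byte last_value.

Answer: 3 4 6

Derivation:
Read 1: bits[0:2] width=2 -> value=3 (bin 11); offset now 2 = byte 0 bit 2; 30 bits remain
Read 2: bits[2:3] width=1 -> value=1 (bin 1); offset now 3 = byte 0 bit 3; 29 bits remain
Read 3: bits[3:11] width=8 -> value=249 (bin 11111001); offset now 11 = byte 1 bit 3; 21 bits remain
Read 4: bits[11:23] width=12 -> value=874 (bin 001101101010); offset now 23 = byte 2 bit 7; 9 bits remain
Read 5: bits[23:24] width=1 -> value=0 (bin 0); offset now 24 = byte 3 bit 0; 8 bits remain
Read 6: bits[24:28] width=4 -> value=6 (bin 0110); offset now 28 = byte 3 bit 4; 4 bits remain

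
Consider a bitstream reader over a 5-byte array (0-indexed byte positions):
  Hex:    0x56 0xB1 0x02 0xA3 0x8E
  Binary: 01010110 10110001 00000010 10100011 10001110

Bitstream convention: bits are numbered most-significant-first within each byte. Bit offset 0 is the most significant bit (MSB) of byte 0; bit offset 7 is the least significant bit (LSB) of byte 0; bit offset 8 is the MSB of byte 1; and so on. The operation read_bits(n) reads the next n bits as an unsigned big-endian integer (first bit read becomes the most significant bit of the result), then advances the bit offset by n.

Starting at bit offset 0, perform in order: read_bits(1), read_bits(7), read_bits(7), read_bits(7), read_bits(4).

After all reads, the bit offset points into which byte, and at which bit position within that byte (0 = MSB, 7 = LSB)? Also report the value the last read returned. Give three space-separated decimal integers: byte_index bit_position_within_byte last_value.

Answer: 3 2 10

Derivation:
Read 1: bits[0:1] width=1 -> value=0 (bin 0); offset now 1 = byte 0 bit 1; 39 bits remain
Read 2: bits[1:8] width=7 -> value=86 (bin 1010110); offset now 8 = byte 1 bit 0; 32 bits remain
Read 3: bits[8:15] width=7 -> value=88 (bin 1011000); offset now 15 = byte 1 bit 7; 25 bits remain
Read 4: bits[15:22] width=7 -> value=64 (bin 1000000); offset now 22 = byte 2 bit 6; 18 bits remain
Read 5: bits[22:26] width=4 -> value=10 (bin 1010); offset now 26 = byte 3 bit 2; 14 bits remain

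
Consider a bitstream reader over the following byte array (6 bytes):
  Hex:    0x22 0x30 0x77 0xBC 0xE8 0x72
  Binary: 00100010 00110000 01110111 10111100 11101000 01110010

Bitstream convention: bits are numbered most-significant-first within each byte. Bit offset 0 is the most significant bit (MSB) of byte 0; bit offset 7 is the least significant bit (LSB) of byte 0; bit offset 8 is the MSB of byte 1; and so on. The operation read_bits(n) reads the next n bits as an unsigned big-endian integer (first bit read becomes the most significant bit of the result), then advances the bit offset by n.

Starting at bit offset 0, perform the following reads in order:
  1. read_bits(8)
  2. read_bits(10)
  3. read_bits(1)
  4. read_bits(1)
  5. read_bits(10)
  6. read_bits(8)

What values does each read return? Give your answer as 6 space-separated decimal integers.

Read 1: bits[0:8] width=8 -> value=34 (bin 00100010); offset now 8 = byte 1 bit 0; 40 bits remain
Read 2: bits[8:18] width=10 -> value=193 (bin 0011000001); offset now 18 = byte 2 bit 2; 30 bits remain
Read 3: bits[18:19] width=1 -> value=1 (bin 1); offset now 19 = byte 2 bit 3; 29 bits remain
Read 4: bits[19:20] width=1 -> value=1 (bin 1); offset now 20 = byte 2 bit 4; 28 bits remain
Read 5: bits[20:30] width=10 -> value=495 (bin 0111101111); offset now 30 = byte 3 bit 6; 18 bits remain
Read 6: bits[30:38] width=8 -> value=58 (bin 00111010); offset now 38 = byte 4 bit 6; 10 bits remain

Answer: 34 193 1 1 495 58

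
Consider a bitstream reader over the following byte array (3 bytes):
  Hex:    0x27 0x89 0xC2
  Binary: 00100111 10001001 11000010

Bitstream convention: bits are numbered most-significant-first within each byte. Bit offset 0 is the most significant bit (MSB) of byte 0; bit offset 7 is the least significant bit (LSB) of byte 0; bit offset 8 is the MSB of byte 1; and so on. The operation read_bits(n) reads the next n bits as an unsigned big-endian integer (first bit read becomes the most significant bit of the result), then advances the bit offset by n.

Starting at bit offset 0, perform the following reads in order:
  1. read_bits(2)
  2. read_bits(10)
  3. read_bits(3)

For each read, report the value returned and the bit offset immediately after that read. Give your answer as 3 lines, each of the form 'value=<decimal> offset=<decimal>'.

Read 1: bits[0:2] width=2 -> value=0 (bin 00); offset now 2 = byte 0 bit 2; 22 bits remain
Read 2: bits[2:12] width=10 -> value=632 (bin 1001111000); offset now 12 = byte 1 bit 4; 12 bits remain
Read 3: bits[12:15] width=3 -> value=4 (bin 100); offset now 15 = byte 1 bit 7; 9 bits remain

Answer: value=0 offset=2
value=632 offset=12
value=4 offset=15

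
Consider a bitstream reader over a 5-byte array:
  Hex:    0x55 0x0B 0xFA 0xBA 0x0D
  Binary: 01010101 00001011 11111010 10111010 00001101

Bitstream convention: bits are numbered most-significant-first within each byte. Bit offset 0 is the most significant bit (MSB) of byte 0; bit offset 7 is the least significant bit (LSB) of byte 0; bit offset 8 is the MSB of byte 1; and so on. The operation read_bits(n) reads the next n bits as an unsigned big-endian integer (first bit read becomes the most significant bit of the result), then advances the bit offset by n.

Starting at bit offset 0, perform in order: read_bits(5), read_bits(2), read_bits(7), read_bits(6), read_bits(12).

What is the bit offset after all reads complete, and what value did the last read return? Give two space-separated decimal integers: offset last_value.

Answer: 32 2746

Derivation:
Read 1: bits[0:5] width=5 -> value=10 (bin 01010); offset now 5 = byte 0 bit 5; 35 bits remain
Read 2: bits[5:7] width=2 -> value=2 (bin 10); offset now 7 = byte 0 bit 7; 33 bits remain
Read 3: bits[7:14] width=7 -> value=66 (bin 1000010); offset now 14 = byte 1 bit 6; 26 bits remain
Read 4: bits[14:20] width=6 -> value=63 (bin 111111); offset now 20 = byte 2 bit 4; 20 bits remain
Read 5: bits[20:32] width=12 -> value=2746 (bin 101010111010); offset now 32 = byte 4 bit 0; 8 bits remain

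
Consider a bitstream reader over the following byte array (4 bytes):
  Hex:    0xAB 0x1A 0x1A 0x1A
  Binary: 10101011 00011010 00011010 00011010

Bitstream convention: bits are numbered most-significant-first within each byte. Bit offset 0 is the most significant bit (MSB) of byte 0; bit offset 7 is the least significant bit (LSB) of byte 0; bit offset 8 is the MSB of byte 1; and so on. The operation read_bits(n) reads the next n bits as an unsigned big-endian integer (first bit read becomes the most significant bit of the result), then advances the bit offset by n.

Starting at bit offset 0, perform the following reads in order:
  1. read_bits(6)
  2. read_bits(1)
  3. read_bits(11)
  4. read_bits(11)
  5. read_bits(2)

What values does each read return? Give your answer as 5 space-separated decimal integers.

Read 1: bits[0:6] width=6 -> value=42 (bin 101010); offset now 6 = byte 0 bit 6; 26 bits remain
Read 2: bits[6:7] width=1 -> value=1 (bin 1); offset now 7 = byte 0 bit 7; 25 bits remain
Read 3: bits[7:18] width=11 -> value=1128 (bin 10001101000); offset now 18 = byte 2 bit 2; 14 bits remain
Read 4: bits[18:29] width=11 -> value=835 (bin 01101000011); offset now 29 = byte 3 bit 5; 3 bits remain
Read 5: bits[29:31] width=2 -> value=1 (bin 01); offset now 31 = byte 3 bit 7; 1 bits remain

Answer: 42 1 1128 835 1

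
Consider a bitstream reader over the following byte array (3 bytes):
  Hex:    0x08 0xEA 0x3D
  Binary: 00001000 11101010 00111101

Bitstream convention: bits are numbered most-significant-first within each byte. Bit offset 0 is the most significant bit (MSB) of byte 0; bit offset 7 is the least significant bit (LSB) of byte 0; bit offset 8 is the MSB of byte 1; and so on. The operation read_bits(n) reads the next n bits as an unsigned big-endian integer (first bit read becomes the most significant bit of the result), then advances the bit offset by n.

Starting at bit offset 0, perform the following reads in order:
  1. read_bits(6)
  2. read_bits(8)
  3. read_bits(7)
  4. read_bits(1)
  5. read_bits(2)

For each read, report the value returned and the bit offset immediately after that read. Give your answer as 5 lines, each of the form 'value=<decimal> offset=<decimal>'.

Read 1: bits[0:6] width=6 -> value=2 (bin 000010); offset now 6 = byte 0 bit 6; 18 bits remain
Read 2: bits[6:14] width=8 -> value=58 (bin 00111010); offset now 14 = byte 1 bit 6; 10 bits remain
Read 3: bits[14:21] width=7 -> value=71 (bin 1000111); offset now 21 = byte 2 bit 5; 3 bits remain
Read 4: bits[21:22] width=1 -> value=1 (bin 1); offset now 22 = byte 2 bit 6; 2 bits remain
Read 5: bits[22:24] width=2 -> value=1 (bin 01); offset now 24 = byte 3 bit 0; 0 bits remain

Answer: value=2 offset=6
value=58 offset=14
value=71 offset=21
value=1 offset=22
value=1 offset=24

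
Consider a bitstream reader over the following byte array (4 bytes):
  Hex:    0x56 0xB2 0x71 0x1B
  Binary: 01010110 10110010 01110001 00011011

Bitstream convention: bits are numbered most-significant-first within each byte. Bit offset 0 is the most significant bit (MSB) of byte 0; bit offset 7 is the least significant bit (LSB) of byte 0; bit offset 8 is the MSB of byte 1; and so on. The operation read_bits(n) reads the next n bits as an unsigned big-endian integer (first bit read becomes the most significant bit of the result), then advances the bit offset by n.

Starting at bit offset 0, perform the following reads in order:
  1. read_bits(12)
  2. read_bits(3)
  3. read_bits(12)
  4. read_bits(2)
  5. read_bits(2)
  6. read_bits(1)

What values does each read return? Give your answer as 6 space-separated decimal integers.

Answer: 1387 1 904 3 1 1

Derivation:
Read 1: bits[0:12] width=12 -> value=1387 (bin 010101101011); offset now 12 = byte 1 bit 4; 20 bits remain
Read 2: bits[12:15] width=3 -> value=1 (bin 001); offset now 15 = byte 1 bit 7; 17 bits remain
Read 3: bits[15:27] width=12 -> value=904 (bin 001110001000); offset now 27 = byte 3 bit 3; 5 bits remain
Read 4: bits[27:29] width=2 -> value=3 (bin 11); offset now 29 = byte 3 bit 5; 3 bits remain
Read 5: bits[29:31] width=2 -> value=1 (bin 01); offset now 31 = byte 3 bit 7; 1 bits remain
Read 6: bits[31:32] width=1 -> value=1 (bin 1); offset now 32 = byte 4 bit 0; 0 bits remain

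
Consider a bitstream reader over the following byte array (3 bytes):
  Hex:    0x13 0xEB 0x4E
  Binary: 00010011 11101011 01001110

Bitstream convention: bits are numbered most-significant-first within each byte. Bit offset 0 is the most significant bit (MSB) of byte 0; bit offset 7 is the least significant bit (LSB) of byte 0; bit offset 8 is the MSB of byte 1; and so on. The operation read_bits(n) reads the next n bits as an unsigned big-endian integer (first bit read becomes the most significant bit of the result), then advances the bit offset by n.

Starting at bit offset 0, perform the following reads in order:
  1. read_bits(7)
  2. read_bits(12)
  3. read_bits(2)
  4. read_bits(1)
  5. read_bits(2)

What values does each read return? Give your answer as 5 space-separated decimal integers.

Read 1: bits[0:7] width=7 -> value=9 (bin 0001001); offset now 7 = byte 0 bit 7; 17 bits remain
Read 2: bits[7:19] width=12 -> value=3930 (bin 111101011010); offset now 19 = byte 2 bit 3; 5 bits remain
Read 3: bits[19:21] width=2 -> value=1 (bin 01); offset now 21 = byte 2 bit 5; 3 bits remain
Read 4: bits[21:22] width=1 -> value=1 (bin 1); offset now 22 = byte 2 bit 6; 2 bits remain
Read 5: bits[22:24] width=2 -> value=2 (bin 10); offset now 24 = byte 3 bit 0; 0 bits remain

Answer: 9 3930 1 1 2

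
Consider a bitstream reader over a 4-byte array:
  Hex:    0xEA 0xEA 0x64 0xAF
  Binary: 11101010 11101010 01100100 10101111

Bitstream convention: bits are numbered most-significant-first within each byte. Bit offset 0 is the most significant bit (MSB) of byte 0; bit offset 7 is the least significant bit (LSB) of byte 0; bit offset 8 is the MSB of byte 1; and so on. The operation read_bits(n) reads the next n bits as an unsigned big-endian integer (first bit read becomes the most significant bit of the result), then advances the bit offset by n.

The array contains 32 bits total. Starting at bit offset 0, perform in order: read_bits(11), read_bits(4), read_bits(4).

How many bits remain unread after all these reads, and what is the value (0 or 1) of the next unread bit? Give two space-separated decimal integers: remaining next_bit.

Read 1: bits[0:11] width=11 -> value=1879 (bin 11101010111); offset now 11 = byte 1 bit 3; 21 bits remain
Read 2: bits[11:15] width=4 -> value=5 (bin 0101); offset now 15 = byte 1 bit 7; 17 bits remain
Read 3: bits[15:19] width=4 -> value=3 (bin 0011); offset now 19 = byte 2 bit 3; 13 bits remain

Answer: 13 0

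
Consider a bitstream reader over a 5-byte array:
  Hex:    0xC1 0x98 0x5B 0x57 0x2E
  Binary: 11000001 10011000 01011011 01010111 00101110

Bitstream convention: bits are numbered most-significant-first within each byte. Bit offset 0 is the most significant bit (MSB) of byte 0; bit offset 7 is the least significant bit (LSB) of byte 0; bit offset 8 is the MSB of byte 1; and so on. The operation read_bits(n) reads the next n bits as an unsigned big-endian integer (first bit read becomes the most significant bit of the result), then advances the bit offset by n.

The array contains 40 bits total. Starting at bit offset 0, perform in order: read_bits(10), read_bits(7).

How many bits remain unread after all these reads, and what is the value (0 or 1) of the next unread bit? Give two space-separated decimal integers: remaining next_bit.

Read 1: bits[0:10] width=10 -> value=774 (bin 1100000110); offset now 10 = byte 1 bit 2; 30 bits remain
Read 2: bits[10:17] width=7 -> value=48 (bin 0110000); offset now 17 = byte 2 bit 1; 23 bits remain

Answer: 23 1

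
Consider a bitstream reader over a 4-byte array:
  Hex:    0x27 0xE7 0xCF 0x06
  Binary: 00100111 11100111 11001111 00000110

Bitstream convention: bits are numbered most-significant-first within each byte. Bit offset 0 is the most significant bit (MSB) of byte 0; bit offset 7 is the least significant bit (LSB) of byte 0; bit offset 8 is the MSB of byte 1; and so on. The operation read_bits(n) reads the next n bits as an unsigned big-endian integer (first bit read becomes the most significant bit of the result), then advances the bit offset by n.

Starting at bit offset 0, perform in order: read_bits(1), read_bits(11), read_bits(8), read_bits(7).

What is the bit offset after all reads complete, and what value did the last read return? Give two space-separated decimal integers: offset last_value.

Answer: 27 120

Derivation:
Read 1: bits[0:1] width=1 -> value=0 (bin 0); offset now 1 = byte 0 bit 1; 31 bits remain
Read 2: bits[1:12] width=11 -> value=638 (bin 01001111110); offset now 12 = byte 1 bit 4; 20 bits remain
Read 3: bits[12:20] width=8 -> value=124 (bin 01111100); offset now 20 = byte 2 bit 4; 12 bits remain
Read 4: bits[20:27] width=7 -> value=120 (bin 1111000); offset now 27 = byte 3 bit 3; 5 bits remain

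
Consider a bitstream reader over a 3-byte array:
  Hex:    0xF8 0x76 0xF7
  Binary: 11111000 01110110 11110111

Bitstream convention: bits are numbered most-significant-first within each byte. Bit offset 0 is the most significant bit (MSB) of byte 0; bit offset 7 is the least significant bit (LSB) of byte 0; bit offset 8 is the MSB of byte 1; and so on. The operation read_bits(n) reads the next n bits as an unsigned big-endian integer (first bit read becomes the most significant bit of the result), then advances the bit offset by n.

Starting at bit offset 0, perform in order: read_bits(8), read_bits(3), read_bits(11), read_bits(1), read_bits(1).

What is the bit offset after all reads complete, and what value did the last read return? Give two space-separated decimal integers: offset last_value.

Answer: 24 1

Derivation:
Read 1: bits[0:8] width=8 -> value=248 (bin 11111000); offset now 8 = byte 1 bit 0; 16 bits remain
Read 2: bits[8:11] width=3 -> value=3 (bin 011); offset now 11 = byte 1 bit 3; 13 bits remain
Read 3: bits[11:22] width=11 -> value=1469 (bin 10110111101); offset now 22 = byte 2 bit 6; 2 bits remain
Read 4: bits[22:23] width=1 -> value=1 (bin 1); offset now 23 = byte 2 bit 7; 1 bits remain
Read 5: bits[23:24] width=1 -> value=1 (bin 1); offset now 24 = byte 3 bit 0; 0 bits remain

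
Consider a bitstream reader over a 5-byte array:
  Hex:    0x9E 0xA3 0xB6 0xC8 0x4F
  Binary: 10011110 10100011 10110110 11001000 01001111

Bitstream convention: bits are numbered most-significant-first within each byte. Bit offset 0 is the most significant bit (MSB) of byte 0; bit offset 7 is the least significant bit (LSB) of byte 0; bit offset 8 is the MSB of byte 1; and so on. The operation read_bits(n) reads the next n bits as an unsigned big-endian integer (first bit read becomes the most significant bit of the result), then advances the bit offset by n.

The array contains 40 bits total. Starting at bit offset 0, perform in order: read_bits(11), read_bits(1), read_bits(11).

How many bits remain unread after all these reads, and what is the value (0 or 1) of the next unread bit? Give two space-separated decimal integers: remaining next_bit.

Read 1: bits[0:11] width=11 -> value=1269 (bin 10011110101); offset now 11 = byte 1 bit 3; 29 bits remain
Read 2: bits[11:12] width=1 -> value=0 (bin 0); offset now 12 = byte 1 bit 4; 28 bits remain
Read 3: bits[12:23] width=11 -> value=475 (bin 00111011011); offset now 23 = byte 2 bit 7; 17 bits remain

Answer: 17 0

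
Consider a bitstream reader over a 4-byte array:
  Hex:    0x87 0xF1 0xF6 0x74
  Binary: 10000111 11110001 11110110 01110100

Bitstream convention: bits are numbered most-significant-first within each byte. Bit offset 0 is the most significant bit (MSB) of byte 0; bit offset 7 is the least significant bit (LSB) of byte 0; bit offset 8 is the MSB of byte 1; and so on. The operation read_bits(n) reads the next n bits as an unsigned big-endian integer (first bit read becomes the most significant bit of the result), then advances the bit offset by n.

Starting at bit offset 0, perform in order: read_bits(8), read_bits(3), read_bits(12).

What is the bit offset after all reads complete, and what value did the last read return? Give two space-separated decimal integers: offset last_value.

Read 1: bits[0:8] width=8 -> value=135 (bin 10000111); offset now 8 = byte 1 bit 0; 24 bits remain
Read 2: bits[8:11] width=3 -> value=7 (bin 111); offset now 11 = byte 1 bit 3; 21 bits remain
Read 3: bits[11:23] width=12 -> value=2299 (bin 100011111011); offset now 23 = byte 2 bit 7; 9 bits remain

Answer: 23 2299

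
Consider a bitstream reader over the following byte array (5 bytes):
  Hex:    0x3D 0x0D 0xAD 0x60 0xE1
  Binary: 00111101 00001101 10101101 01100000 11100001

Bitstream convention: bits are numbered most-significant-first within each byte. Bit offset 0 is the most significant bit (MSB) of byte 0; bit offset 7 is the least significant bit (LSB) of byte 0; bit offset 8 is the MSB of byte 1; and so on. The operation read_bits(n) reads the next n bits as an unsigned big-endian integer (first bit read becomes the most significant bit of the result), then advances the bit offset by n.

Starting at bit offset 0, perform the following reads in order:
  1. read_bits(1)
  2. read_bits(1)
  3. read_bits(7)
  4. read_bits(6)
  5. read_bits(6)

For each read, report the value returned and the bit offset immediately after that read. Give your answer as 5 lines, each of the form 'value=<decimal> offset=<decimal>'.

Read 1: bits[0:1] width=1 -> value=0 (bin 0); offset now 1 = byte 0 bit 1; 39 bits remain
Read 2: bits[1:2] width=1 -> value=0 (bin 0); offset now 2 = byte 0 bit 2; 38 bits remain
Read 3: bits[2:9] width=7 -> value=122 (bin 1111010); offset now 9 = byte 1 bit 1; 31 bits remain
Read 4: bits[9:15] width=6 -> value=6 (bin 000110); offset now 15 = byte 1 bit 7; 25 bits remain
Read 5: bits[15:21] width=6 -> value=53 (bin 110101); offset now 21 = byte 2 bit 5; 19 bits remain

Answer: value=0 offset=1
value=0 offset=2
value=122 offset=9
value=6 offset=15
value=53 offset=21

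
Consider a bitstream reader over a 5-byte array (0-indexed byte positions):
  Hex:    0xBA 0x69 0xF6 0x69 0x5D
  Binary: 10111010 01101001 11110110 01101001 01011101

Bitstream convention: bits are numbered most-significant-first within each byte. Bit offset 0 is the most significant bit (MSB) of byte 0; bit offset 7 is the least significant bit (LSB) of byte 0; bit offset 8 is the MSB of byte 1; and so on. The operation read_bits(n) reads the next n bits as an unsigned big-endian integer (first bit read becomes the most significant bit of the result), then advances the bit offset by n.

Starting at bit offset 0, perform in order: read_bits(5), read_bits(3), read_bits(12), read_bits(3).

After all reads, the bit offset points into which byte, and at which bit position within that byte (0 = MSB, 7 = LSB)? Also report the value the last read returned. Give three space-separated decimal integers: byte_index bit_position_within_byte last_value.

Answer: 2 7 3

Derivation:
Read 1: bits[0:5] width=5 -> value=23 (bin 10111); offset now 5 = byte 0 bit 5; 35 bits remain
Read 2: bits[5:8] width=3 -> value=2 (bin 010); offset now 8 = byte 1 bit 0; 32 bits remain
Read 3: bits[8:20] width=12 -> value=1695 (bin 011010011111); offset now 20 = byte 2 bit 4; 20 bits remain
Read 4: bits[20:23] width=3 -> value=3 (bin 011); offset now 23 = byte 2 bit 7; 17 bits remain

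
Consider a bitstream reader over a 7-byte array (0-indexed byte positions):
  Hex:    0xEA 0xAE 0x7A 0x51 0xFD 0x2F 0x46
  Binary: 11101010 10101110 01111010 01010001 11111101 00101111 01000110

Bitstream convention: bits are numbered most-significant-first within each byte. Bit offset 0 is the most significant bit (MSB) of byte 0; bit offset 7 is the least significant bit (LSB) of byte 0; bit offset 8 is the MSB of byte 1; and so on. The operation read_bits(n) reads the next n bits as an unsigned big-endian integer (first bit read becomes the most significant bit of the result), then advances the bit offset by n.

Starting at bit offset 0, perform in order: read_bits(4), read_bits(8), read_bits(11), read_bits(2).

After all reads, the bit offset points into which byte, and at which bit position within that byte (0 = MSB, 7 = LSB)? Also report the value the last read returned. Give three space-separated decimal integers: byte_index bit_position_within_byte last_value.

Read 1: bits[0:4] width=4 -> value=14 (bin 1110); offset now 4 = byte 0 bit 4; 52 bits remain
Read 2: bits[4:12] width=8 -> value=170 (bin 10101010); offset now 12 = byte 1 bit 4; 44 bits remain
Read 3: bits[12:23] width=11 -> value=1853 (bin 11100111101); offset now 23 = byte 2 bit 7; 33 bits remain
Read 4: bits[23:25] width=2 -> value=0 (bin 00); offset now 25 = byte 3 bit 1; 31 bits remain

Answer: 3 1 0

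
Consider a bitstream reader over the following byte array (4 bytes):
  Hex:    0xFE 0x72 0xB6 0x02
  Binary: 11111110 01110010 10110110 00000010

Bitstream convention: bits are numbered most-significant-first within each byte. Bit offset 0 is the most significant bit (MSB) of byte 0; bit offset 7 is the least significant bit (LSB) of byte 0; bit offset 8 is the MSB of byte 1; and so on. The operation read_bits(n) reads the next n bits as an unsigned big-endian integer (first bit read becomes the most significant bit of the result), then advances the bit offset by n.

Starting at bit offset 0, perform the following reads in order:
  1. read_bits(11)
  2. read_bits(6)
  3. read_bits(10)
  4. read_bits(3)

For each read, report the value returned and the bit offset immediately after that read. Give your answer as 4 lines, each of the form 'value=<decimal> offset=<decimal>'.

Answer: value=2035 offset=11
value=37 offset=17
value=432 offset=27
value=0 offset=30

Derivation:
Read 1: bits[0:11] width=11 -> value=2035 (bin 11111110011); offset now 11 = byte 1 bit 3; 21 bits remain
Read 2: bits[11:17] width=6 -> value=37 (bin 100101); offset now 17 = byte 2 bit 1; 15 bits remain
Read 3: bits[17:27] width=10 -> value=432 (bin 0110110000); offset now 27 = byte 3 bit 3; 5 bits remain
Read 4: bits[27:30] width=3 -> value=0 (bin 000); offset now 30 = byte 3 bit 6; 2 bits remain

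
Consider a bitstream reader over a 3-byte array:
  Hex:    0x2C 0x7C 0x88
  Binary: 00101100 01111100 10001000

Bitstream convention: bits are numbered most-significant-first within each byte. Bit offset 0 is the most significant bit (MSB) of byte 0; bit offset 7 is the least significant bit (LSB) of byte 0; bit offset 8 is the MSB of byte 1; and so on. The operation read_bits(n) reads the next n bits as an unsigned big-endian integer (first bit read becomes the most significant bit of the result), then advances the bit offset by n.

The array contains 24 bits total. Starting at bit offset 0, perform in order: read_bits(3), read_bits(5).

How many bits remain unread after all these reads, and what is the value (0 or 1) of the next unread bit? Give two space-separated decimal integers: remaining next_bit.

Answer: 16 0

Derivation:
Read 1: bits[0:3] width=3 -> value=1 (bin 001); offset now 3 = byte 0 bit 3; 21 bits remain
Read 2: bits[3:8] width=5 -> value=12 (bin 01100); offset now 8 = byte 1 bit 0; 16 bits remain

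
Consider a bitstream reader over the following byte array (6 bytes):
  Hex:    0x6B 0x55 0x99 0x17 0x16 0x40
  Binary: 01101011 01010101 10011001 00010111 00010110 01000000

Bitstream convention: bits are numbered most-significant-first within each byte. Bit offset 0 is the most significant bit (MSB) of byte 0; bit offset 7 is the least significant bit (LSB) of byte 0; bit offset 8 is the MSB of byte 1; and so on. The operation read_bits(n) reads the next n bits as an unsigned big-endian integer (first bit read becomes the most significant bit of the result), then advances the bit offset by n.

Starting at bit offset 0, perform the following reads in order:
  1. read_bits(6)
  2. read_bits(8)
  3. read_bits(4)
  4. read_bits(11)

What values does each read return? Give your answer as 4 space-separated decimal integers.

Answer: 26 213 6 802

Derivation:
Read 1: bits[0:6] width=6 -> value=26 (bin 011010); offset now 6 = byte 0 bit 6; 42 bits remain
Read 2: bits[6:14] width=8 -> value=213 (bin 11010101); offset now 14 = byte 1 bit 6; 34 bits remain
Read 3: bits[14:18] width=4 -> value=6 (bin 0110); offset now 18 = byte 2 bit 2; 30 bits remain
Read 4: bits[18:29] width=11 -> value=802 (bin 01100100010); offset now 29 = byte 3 bit 5; 19 bits remain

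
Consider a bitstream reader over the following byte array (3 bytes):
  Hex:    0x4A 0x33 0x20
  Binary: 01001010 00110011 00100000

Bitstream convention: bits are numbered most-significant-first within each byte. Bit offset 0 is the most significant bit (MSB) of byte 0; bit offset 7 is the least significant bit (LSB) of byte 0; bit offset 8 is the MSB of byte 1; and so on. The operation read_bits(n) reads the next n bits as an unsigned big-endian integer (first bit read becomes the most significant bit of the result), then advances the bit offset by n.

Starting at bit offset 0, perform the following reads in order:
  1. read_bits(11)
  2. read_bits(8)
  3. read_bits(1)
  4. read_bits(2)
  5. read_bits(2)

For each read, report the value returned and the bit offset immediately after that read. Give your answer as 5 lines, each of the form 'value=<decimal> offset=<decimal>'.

Answer: value=593 offset=11
value=153 offset=19
value=0 offset=20
value=0 offset=22
value=0 offset=24

Derivation:
Read 1: bits[0:11] width=11 -> value=593 (bin 01001010001); offset now 11 = byte 1 bit 3; 13 bits remain
Read 2: bits[11:19] width=8 -> value=153 (bin 10011001); offset now 19 = byte 2 bit 3; 5 bits remain
Read 3: bits[19:20] width=1 -> value=0 (bin 0); offset now 20 = byte 2 bit 4; 4 bits remain
Read 4: bits[20:22] width=2 -> value=0 (bin 00); offset now 22 = byte 2 bit 6; 2 bits remain
Read 5: bits[22:24] width=2 -> value=0 (bin 00); offset now 24 = byte 3 bit 0; 0 bits remain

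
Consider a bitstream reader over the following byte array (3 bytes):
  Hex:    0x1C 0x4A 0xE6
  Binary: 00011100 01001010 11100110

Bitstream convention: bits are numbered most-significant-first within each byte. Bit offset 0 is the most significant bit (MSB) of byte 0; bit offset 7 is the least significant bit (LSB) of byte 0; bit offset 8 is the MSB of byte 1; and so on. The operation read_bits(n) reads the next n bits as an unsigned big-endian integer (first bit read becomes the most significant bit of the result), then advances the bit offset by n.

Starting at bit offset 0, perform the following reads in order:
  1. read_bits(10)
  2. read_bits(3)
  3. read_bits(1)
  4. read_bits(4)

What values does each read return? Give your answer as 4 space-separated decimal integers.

Read 1: bits[0:10] width=10 -> value=113 (bin 0001110001); offset now 10 = byte 1 bit 2; 14 bits remain
Read 2: bits[10:13] width=3 -> value=1 (bin 001); offset now 13 = byte 1 bit 5; 11 bits remain
Read 3: bits[13:14] width=1 -> value=0 (bin 0); offset now 14 = byte 1 bit 6; 10 bits remain
Read 4: bits[14:18] width=4 -> value=11 (bin 1011); offset now 18 = byte 2 bit 2; 6 bits remain

Answer: 113 1 0 11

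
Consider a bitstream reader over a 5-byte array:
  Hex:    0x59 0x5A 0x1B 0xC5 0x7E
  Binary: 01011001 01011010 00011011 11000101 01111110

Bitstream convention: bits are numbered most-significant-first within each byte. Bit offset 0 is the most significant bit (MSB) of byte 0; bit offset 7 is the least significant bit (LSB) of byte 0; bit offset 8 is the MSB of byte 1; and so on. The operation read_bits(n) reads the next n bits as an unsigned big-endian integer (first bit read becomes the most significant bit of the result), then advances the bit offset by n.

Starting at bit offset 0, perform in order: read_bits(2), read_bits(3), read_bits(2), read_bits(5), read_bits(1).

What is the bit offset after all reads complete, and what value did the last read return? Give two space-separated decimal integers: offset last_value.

Read 1: bits[0:2] width=2 -> value=1 (bin 01); offset now 2 = byte 0 bit 2; 38 bits remain
Read 2: bits[2:5] width=3 -> value=3 (bin 011); offset now 5 = byte 0 bit 5; 35 bits remain
Read 3: bits[5:7] width=2 -> value=0 (bin 00); offset now 7 = byte 0 bit 7; 33 bits remain
Read 4: bits[7:12] width=5 -> value=21 (bin 10101); offset now 12 = byte 1 bit 4; 28 bits remain
Read 5: bits[12:13] width=1 -> value=1 (bin 1); offset now 13 = byte 1 bit 5; 27 bits remain

Answer: 13 1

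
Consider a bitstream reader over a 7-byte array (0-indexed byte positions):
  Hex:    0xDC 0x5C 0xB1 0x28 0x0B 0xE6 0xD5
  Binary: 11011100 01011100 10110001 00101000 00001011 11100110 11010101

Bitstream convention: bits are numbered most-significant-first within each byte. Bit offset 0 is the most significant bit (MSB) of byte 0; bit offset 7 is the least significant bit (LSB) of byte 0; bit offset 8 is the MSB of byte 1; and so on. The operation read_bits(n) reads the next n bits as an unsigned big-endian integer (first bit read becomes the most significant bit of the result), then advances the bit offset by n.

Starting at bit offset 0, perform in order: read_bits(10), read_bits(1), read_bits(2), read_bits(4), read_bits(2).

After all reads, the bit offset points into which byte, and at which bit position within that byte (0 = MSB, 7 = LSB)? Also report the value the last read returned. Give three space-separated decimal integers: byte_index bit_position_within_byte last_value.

Answer: 2 3 1

Derivation:
Read 1: bits[0:10] width=10 -> value=881 (bin 1101110001); offset now 10 = byte 1 bit 2; 46 bits remain
Read 2: bits[10:11] width=1 -> value=0 (bin 0); offset now 11 = byte 1 bit 3; 45 bits remain
Read 3: bits[11:13] width=2 -> value=3 (bin 11); offset now 13 = byte 1 bit 5; 43 bits remain
Read 4: bits[13:17] width=4 -> value=9 (bin 1001); offset now 17 = byte 2 bit 1; 39 bits remain
Read 5: bits[17:19] width=2 -> value=1 (bin 01); offset now 19 = byte 2 bit 3; 37 bits remain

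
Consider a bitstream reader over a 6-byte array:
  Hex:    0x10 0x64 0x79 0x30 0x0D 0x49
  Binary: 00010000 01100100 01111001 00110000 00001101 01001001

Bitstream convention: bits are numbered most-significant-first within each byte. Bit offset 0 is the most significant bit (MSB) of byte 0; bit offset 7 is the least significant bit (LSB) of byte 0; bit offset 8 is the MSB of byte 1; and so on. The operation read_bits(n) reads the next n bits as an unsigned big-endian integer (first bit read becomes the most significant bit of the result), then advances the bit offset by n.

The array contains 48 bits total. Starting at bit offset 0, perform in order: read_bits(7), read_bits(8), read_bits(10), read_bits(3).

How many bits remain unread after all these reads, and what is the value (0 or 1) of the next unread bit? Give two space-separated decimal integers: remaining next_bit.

Read 1: bits[0:7] width=7 -> value=8 (bin 0001000); offset now 7 = byte 0 bit 7; 41 bits remain
Read 2: bits[7:15] width=8 -> value=50 (bin 00110010); offset now 15 = byte 1 bit 7; 33 bits remain
Read 3: bits[15:25] width=10 -> value=242 (bin 0011110010); offset now 25 = byte 3 bit 1; 23 bits remain
Read 4: bits[25:28] width=3 -> value=3 (bin 011); offset now 28 = byte 3 bit 4; 20 bits remain

Answer: 20 0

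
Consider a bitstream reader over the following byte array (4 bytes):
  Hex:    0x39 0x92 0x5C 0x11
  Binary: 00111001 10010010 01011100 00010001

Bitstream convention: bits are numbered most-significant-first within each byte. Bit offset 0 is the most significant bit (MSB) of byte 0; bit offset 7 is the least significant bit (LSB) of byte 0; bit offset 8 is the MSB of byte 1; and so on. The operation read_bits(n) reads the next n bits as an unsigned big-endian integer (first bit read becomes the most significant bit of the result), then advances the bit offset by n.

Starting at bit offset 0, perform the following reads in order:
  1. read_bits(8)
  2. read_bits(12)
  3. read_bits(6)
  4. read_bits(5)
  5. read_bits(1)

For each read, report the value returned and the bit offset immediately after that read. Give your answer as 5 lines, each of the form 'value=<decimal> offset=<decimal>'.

Read 1: bits[0:8] width=8 -> value=57 (bin 00111001); offset now 8 = byte 1 bit 0; 24 bits remain
Read 2: bits[8:20] width=12 -> value=2341 (bin 100100100101); offset now 20 = byte 2 bit 4; 12 bits remain
Read 3: bits[20:26] width=6 -> value=48 (bin 110000); offset now 26 = byte 3 bit 2; 6 bits remain
Read 4: bits[26:31] width=5 -> value=8 (bin 01000); offset now 31 = byte 3 bit 7; 1 bits remain
Read 5: bits[31:32] width=1 -> value=1 (bin 1); offset now 32 = byte 4 bit 0; 0 bits remain

Answer: value=57 offset=8
value=2341 offset=20
value=48 offset=26
value=8 offset=31
value=1 offset=32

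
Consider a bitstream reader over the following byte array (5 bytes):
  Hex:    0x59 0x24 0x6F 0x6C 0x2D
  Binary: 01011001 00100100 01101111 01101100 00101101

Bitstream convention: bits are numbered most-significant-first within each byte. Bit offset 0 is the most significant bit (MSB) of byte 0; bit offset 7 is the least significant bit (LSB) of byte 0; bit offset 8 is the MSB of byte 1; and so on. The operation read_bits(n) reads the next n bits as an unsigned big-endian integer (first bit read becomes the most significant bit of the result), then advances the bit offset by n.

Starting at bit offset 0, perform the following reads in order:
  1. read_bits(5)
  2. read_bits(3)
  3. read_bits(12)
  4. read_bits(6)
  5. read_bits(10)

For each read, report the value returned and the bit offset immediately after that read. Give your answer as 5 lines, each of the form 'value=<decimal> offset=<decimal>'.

Read 1: bits[0:5] width=5 -> value=11 (bin 01011); offset now 5 = byte 0 bit 5; 35 bits remain
Read 2: bits[5:8] width=3 -> value=1 (bin 001); offset now 8 = byte 1 bit 0; 32 bits remain
Read 3: bits[8:20] width=12 -> value=582 (bin 001001000110); offset now 20 = byte 2 bit 4; 20 bits remain
Read 4: bits[20:26] width=6 -> value=61 (bin 111101); offset now 26 = byte 3 bit 2; 14 bits remain
Read 5: bits[26:36] width=10 -> value=706 (bin 1011000010); offset now 36 = byte 4 bit 4; 4 bits remain

Answer: value=11 offset=5
value=1 offset=8
value=582 offset=20
value=61 offset=26
value=706 offset=36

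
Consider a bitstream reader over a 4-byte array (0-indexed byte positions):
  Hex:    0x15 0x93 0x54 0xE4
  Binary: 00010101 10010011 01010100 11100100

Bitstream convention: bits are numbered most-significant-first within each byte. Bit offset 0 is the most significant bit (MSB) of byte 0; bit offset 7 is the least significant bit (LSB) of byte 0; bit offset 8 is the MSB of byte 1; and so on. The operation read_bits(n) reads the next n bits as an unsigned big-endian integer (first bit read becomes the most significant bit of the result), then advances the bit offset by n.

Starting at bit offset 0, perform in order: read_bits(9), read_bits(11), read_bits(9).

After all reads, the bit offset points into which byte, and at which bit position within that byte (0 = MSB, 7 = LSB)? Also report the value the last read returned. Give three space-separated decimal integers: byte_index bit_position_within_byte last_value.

Answer: 3 5 156

Derivation:
Read 1: bits[0:9] width=9 -> value=43 (bin 000101011); offset now 9 = byte 1 bit 1; 23 bits remain
Read 2: bits[9:20] width=11 -> value=309 (bin 00100110101); offset now 20 = byte 2 bit 4; 12 bits remain
Read 3: bits[20:29] width=9 -> value=156 (bin 010011100); offset now 29 = byte 3 bit 5; 3 bits remain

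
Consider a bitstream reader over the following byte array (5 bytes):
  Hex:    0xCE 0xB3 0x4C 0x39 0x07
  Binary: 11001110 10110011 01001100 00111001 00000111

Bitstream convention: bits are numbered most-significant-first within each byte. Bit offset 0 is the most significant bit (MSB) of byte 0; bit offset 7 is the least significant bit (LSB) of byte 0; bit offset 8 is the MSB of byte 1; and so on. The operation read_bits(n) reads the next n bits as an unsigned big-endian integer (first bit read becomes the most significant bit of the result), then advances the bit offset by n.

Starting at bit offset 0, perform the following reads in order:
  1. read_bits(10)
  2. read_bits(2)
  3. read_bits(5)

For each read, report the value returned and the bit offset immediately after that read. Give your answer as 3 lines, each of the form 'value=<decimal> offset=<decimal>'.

Read 1: bits[0:10] width=10 -> value=826 (bin 1100111010); offset now 10 = byte 1 bit 2; 30 bits remain
Read 2: bits[10:12] width=2 -> value=3 (bin 11); offset now 12 = byte 1 bit 4; 28 bits remain
Read 3: bits[12:17] width=5 -> value=6 (bin 00110); offset now 17 = byte 2 bit 1; 23 bits remain

Answer: value=826 offset=10
value=3 offset=12
value=6 offset=17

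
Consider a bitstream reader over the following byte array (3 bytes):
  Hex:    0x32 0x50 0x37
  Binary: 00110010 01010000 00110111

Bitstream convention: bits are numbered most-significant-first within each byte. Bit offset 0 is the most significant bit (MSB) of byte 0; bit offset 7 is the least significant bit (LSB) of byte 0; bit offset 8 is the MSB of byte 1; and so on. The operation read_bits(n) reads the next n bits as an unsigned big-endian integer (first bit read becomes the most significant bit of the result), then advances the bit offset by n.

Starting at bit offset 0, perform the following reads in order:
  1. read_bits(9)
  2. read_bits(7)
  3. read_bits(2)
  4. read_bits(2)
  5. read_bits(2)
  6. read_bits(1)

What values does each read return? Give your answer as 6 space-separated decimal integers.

Read 1: bits[0:9] width=9 -> value=100 (bin 001100100); offset now 9 = byte 1 bit 1; 15 bits remain
Read 2: bits[9:16] width=7 -> value=80 (bin 1010000); offset now 16 = byte 2 bit 0; 8 bits remain
Read 3: bits[16:18] width=2 -> value=0 (bin 00); offset now 18 = byte 2 bit 2; 6 bits remain
Read 4: bits[18:20] width=2 -> value=3 (bin 11); offset now 20 = byte 2 bit 4; 4 bits remain
Read 5: bits[20:22] width=2 -> value=1 (bin 01); offset now 22 = byte 2 bit 6; 2 bits remain
Read 6: bits[22:23] width=1 -> value=1 (bin 1); offset now 23 = byte 2 bit 7; 1 bits remain

Answer: 100 80 0 3 1 1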